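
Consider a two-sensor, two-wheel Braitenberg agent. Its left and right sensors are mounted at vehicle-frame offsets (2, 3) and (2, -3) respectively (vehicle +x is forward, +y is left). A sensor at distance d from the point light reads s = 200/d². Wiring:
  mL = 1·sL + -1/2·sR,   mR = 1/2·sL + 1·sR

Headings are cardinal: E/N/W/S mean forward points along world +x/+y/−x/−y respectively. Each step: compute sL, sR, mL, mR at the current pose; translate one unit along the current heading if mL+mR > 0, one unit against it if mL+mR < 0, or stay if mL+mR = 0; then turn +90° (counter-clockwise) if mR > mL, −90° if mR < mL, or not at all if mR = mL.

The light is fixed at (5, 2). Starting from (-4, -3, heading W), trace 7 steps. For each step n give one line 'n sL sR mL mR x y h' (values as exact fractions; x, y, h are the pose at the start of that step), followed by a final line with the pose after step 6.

n=0: pose=(-4,-3,W); sL=40/37, sR=8/5; mL=52/185, mR=396/185; mL+mR=448/185 → advance +1; mR−mL=344/185 → turn +1·90°
n=1: pose=(-5,-3,S); sL=100/49, sR=100/109; mL=8450/5341, mR=10350/5341; mL+mR=18800/5341 → advance +1; mR−mL=1900/5341 → turn +1·90°
n=2: pose=(-5,-4,E); sL=200/73, sR=40/29; mL=4340/2117, mR=5820/2117; mL+mR=10160/2117 → advance +1; mR−mL=1480/2117 → turn +1·90°
n=3: pose=(-4,-4,N); sL=5/4, sR=50/13; mL=-35/52, mR=465/104; mL+mR=395/104 → advance +1; mR−mL=535/104 → turn +1·90°
n=4: pose=(-4,-3,W); sL=40/37, sR=8/5; mL=52/185, mR=396/185; mL+mR=448/185 → advance +1; mR−mL=344/185 → turn +1·90°
n=5: pose=(-5,-3,S); sL=100/49, sR=100/109; mL=8450/5341, mR=10350/5341; mL+mR=18800/5341 → advance +1; mR−mL=1900/5341 → turn +1·90°
n=6: pose=(-5,-4,E); sL=200/73, sR=40/29; mL=4340/2117, mR=5820/2117; mL+mR=10160/2117 → advance +1; mR−mL=1480/2117 → turn +1·90°

0 40/37 8/5 52/185 396/185 -4 -3 W
1 100/49 100/109 8450/5341 10350/5341 -5 -3 S
2 200/73 40/29 4340/2117 5820/2117 -5 -4 E
3 5/4 50/13 -35/52 465/104 -4 -4 N
4 40/37 8/5 52/185 396/185 -4 -3 W
5 100/49 100/109 8450/5341 10350/5341 -5 -3 S
6 200/73 40/29 4340/2117 5820/2117 -5 -4 E
final -4 -4 N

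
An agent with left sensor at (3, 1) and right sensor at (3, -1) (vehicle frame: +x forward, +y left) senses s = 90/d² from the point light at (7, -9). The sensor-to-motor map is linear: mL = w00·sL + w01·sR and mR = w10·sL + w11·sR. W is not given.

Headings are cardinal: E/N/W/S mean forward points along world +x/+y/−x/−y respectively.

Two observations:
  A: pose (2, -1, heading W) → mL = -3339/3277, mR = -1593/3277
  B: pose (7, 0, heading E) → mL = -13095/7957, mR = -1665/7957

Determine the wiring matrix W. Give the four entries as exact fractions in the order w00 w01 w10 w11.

-1/2 -1 -1 1/2

obs A: pose=(2,-1,W) → sL=90/113, sR=18/29, mL=-3339/3277, mR=-1593/3277
obs B: pose=(7,0,E) → sL=90/109, sR=90/73, mL=-13095/7957, mR=-1665/7957
sensor matrix S = [[90/113, 18/29], [90/109, 90/73]]; det S = 12240720/26075089
solve [mL_A; mL_B] = S·[w00; w01] and [mR_A; mR_B] = S·[w10; w11]:
  w00 = -1/2, w01 = -1, w10 = -1, w11 = 1/2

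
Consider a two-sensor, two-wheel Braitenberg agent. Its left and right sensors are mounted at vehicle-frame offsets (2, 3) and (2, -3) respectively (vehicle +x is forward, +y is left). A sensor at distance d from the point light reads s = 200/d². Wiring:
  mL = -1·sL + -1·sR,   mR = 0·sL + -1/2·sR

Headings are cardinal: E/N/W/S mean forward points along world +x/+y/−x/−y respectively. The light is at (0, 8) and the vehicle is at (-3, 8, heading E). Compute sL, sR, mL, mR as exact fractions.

left sensor world pos  = (-1, 11); dL² = 10
right sensor world pos = (-1, 5); dR² = 10
sL = 200/10 = 20
sR = 200/10 = 20
mL = -1·sL + -1·sR = -40
mR = 0·sL + -1/2·sR = -10

20 20 -40 -10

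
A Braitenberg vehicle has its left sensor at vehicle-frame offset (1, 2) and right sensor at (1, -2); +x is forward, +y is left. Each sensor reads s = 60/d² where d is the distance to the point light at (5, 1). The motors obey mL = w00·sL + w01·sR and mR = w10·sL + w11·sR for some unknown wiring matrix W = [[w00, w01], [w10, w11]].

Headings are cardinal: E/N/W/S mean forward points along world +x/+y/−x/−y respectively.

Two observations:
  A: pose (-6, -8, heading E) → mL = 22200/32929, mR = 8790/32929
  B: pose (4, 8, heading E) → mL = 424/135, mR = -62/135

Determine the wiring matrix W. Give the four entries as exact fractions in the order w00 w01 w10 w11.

obs A: pose=(-6,-8,E) → sL=60/149, sR=60/221, mL=22200/32929, mR=8790/32929
obs B: pose=(4,8,E) → sL=20/27, sR=12/5, mL=424/135, mR=-62/135
sensor matrix S = [[60/149, 60/221], [20/27, 12/5]]; det S = 226816/296361
solve [mL_A; mL_B] = S·[w00; w01] and [mR_A; mR_B] = S·[w10; w11]:
  w00 = 1, w01 = 1, w10 = 1, w11 = -1/2

1 1 1 -1/2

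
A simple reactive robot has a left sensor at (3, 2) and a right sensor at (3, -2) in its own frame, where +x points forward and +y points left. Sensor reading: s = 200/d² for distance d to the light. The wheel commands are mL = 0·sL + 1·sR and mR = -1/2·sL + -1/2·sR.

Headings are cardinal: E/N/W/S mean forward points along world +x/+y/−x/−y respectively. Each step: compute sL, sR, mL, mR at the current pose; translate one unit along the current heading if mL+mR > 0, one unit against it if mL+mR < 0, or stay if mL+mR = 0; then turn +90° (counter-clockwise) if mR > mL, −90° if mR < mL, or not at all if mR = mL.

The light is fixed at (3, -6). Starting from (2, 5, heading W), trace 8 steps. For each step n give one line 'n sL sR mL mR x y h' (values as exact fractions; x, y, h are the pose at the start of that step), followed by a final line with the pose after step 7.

n=0: pose=(2,5,W); sL=200/97, sR=40/37; mL=40/37, mR=-5640/3589; mL+mR=-1760/3589 → advance -1; mR−mL=-9520/3589 → turn -1·90°
n=1: pose=(3,5,N); sL=1, sR=1; mL=1, mR=-1; mL+mR=0 → advance +0; mR−mL=-2 → turn -1·90°
n=2: pose=(3,5,E); sL=100/89, sR=20/9; mL=20/9, mR=-1340/801; mL+mR=440/801 → advance +1; mR−mL=-1040/267 → turn -1·90°
n=3: pose=(4,5,S); sL=200/73, sR=40/13; mL=40/13, mR=-2760/949; mL+mR=160/949 → advance +1; mR−mL=-5680/949 → turn -1·90°
n=4: pose=(4,4,W); sL=50/17, sR=50/37; mL=50/37, mR=-1350/629; mL+mR=-500/629 → advance -1; mR−mL=-2200/629 → turn -1·90°
n=5: pose=(5,4,N); sL=200/169, sR=40/37; mL=40/37, mR=-7080/6253; mL+mR=-320/6253 → advance -1; mR−mL=-13840/6253 → turn -1·90°
n=6: pose=(5,3,E); sL=100/73, sR=100/37; mL=100/37, mR=-5500/2701; mL+mR=1800/2701 → advance +1; mR−mL=-12800/2701 → turn -1·90°
n=7: pose=(6,3,S); sL=200/61, sR=200/37; mL=200/37, mR=-9800/2257; mL+mR=2400/2257 → advance +1; mR−mL=-22000/2257 → turn -1·90°

0 200/97 40/37 40/37 -5640/3589 2 5 W
1 1 1 1 -1 3 5 N
2 100/89 20/9 20/9 -1340/801 3 5 E
3 200/73 40/13 40/13 -2760/949 4 5 S
4 50/17 50/37 50/37 -1350/629 4 4 W
5 200/169 40/37 40/37 -7080/6253 5 4 N
6 100/73 100/37 100/37 -5500/2701 5 3 E
7 200/61 200/37 200/37 -9800/2257 6 3 S
final 6 2 W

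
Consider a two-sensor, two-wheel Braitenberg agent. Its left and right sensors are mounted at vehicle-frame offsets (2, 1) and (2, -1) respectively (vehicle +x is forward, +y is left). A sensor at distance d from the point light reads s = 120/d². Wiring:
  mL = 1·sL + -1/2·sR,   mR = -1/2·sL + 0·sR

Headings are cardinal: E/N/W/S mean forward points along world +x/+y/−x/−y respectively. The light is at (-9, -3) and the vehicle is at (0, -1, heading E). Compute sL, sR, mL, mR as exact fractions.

left sensor world pos  = (2, 0); dL² = 130
right sensor world pos = (2, -2); dR² = 122
sL = 120/130 = 12/13
sR = 120/122 = 60/61
mL = 1·sL + -1/2·sR = 342/793
mR = -1/2·sL + 0·sR = -6/13

12/13 60/61 342/793 -6/13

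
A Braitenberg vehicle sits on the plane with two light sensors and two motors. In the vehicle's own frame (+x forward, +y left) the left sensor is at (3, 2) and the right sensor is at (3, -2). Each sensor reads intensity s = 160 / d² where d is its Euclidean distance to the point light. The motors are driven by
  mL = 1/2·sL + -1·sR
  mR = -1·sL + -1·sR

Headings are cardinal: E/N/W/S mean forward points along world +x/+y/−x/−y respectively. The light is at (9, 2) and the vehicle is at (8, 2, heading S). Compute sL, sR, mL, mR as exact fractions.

left sensor world pos  = (10, -1); dL² = 10
right sensor world pos = (6, -1); dR² = 18
sL = 160/10 = 16
sR = 160/18 = 80/9
mL = 1/2·sL + -1·sR = -8/9
mR = -1·sL + -1·sR = -224/9

16 80/9 -8/9 -224/9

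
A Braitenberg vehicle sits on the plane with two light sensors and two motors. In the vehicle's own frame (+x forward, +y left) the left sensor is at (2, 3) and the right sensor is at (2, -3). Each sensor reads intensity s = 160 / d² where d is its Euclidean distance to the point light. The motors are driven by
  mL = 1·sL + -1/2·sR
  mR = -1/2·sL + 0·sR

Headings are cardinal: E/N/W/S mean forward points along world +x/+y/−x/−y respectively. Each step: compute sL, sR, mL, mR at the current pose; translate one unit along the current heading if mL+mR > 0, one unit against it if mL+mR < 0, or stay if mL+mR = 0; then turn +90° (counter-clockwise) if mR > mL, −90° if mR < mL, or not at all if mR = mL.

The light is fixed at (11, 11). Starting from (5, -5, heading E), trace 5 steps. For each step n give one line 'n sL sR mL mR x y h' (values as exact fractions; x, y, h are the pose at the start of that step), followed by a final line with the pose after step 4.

n=0: pose=(5,-5,E); sL=32/37, sR=160/377; mL=9104/13949, mR=-16/37; mL+mR=3072/13949 → advance +1; mR−mL=-15136/13949 → turn -1·90°
n=1: pose=(6,-5,S); sL=20/41, sR=40/97; mL=1120/3977, mR=-10/41; mL+mR=150/3977 → advance +1; mR−mL=-2090/3977 → turn -1·90°
n=2: pose=(6,-6,W); sL=160/449, sR=32/49; mL=656/22001, mR=-80/449; mL+mR=-3264/22001 → advance -1; mR−mL=-4576/22001 → turn -1·90°
n=3: pose=(7,-6,N); sL=80/137, sR=80/113; mL=3560/15481, mR=-40/137; mL+mR=-960/15481 → advance -1; mR−mL=-8080/15481 → turn -1·90°
n=4: pose=(7,-7,E); sL=160/229, sR=32/89; mL=10576/20381, mR=-80/229; mL+mR=3456/20381 → advance +1; mR−mL=-17696/20381 → turn -1·90°

0 32/37 160/377 9104/13949 -16/37 5 -5 E
1 20/41 40/97 1120/3977 -10/41 6 -5 S
2 160/449 32/49 656/22001 -80/449 6 -6 W
3 80/137 80/113 3560/15481 -40/137 7 -6 N
4 160/229 32/89 10576/20381 -80/229 7 -7 E
final 8 -7 S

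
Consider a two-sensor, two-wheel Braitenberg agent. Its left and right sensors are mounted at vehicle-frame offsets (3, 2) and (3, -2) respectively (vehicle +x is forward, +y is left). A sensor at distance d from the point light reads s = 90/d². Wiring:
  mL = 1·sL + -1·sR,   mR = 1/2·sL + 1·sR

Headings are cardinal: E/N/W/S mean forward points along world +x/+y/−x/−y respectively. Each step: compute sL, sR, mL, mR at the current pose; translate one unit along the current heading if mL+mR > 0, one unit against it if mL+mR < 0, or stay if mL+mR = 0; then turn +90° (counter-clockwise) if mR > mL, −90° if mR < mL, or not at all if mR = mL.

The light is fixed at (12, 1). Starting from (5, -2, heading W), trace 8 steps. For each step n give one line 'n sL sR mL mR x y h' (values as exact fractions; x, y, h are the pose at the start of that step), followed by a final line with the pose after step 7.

n=0: pose=(5,-2,W); sL=18/25, sR=90/101; mL=-432/2525, mR=3159/2525; mL+mR=27/25 → advance +1; mR−mL=3591/2525 → turn +1·90°
n=1: pose=(4,-2,S); sL=5/4, sR=45/68; mL=10/17, mR=175/136; mL+mR=15/8 → advance +1; mR−mL=95/136 → turn +1·90°
n=2: pose=(4,-3,E); sL=90/29, sR=90/61; mL=2880/1769, mR=5355/1769; mL+mR=135/29 → advance +1; mR−mL=2475/1769 → turn +1·90°
n=3: pose=(5,-3,N); sL=45/41, sR=45/13; mL=-1260/533, mR=4275/1066; mL+mR=135/82 → advance +1; mR−mL=6795/1066 → turn +1·90°
n=4: pose=(5,-2,W); sL=18/25, sR=90/101; mL=-432/2525, mR=3159/2525; mL+mR=27/25 → advance +1; mR−mL=3591/2525 → turn +1·90°
n=5: pose=(4,-2,S); sL=5/4, sR=45/68; mL=10/17, mR=175/136; mL+mR=15/8 → advance +1; mR−mL=95/136 → turn +1·90°
n=6: pose=(4,-3,E); sL=90/29, sR=90/61; mL=2880/1769, mR=5355/1769; mL+mR=135/29 → advance +1; mR−mL=2475/1769 → turn +1·90°
n=7: pose=(5,-3,N); sL=45/41, sR=45/13; mL=-1260/533, mR=4275/1066; mL+mR=135/82 → advance +1; mR−mL=6795/1066 → turn +1·90°

0 18/25 90/101 -432/2525 3159/2525 5 -2 W
1 5/4 45/68 10/17 175/136 4 -2 S
2 90/29 90/61 2880/1769 5355/1769 4 -3 E
3 45/41 45/13 -1260/533 4275/1066 5 -3 N
4 18/25 90/101 -432/2525 3159/2525 5 -2 W
5 5/4 45/68 10/17 175/136 4 -2 S
6 90/29 90/61 2880/1769 5355/1769 4 -3 E
7 45/41 45/13 -1260/533 4275/1066 5 -3 N
final 5 -2 W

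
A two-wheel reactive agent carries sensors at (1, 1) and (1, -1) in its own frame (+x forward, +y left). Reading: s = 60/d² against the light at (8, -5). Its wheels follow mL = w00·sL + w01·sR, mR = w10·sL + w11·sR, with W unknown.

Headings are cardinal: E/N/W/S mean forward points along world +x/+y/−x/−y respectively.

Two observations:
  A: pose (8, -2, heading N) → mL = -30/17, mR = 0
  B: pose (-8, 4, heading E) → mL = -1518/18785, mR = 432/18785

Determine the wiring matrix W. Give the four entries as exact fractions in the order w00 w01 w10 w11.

-1 1/2 -1 1

obs A: pose=(8,-2,N) → sL=60/17, sR=60/17, mL=-30/17, mR=0
obs B: pose=(-8,4,E) → sL=12/65, sR=60/289, mL=-1518/18785, mR=432/18785
sensor matrix S = [[60/17, 60/17], [12/65, 60/289]]; det S = 5184/63869
solve [mL_A; mL_B] = S·[w00; w01] and [mR_A; mR_B] = S·[w10; w11]:
  w00 = -1, w01 = 1/2, w10 = -1, w11 = 1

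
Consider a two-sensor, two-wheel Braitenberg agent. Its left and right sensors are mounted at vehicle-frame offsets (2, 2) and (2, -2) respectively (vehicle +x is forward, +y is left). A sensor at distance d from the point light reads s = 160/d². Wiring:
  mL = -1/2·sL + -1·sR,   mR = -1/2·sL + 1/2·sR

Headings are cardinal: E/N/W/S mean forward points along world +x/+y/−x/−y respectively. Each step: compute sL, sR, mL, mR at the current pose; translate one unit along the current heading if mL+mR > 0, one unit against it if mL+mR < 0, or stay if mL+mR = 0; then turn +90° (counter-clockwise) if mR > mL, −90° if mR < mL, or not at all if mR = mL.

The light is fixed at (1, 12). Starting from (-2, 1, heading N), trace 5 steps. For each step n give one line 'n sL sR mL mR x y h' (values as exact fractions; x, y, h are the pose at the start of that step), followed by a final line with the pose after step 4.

0 80/53 80/41 -5880/2173 480/2173 -2 1 N
1 160/221 32/25 -9072/5525 1536/5525 -2 0 W
2 40/49 40/53 -3020/2597 -80/2597 -1 0 S
3 160/81 160/169 -26480/13689 -7040/13689 -1 1 E
4 80/53 80/41 -5880/2173 480/2173 -2 1 N
final -2 0 W

n=0: pose=(-2,1,N); sL=80/53, sR=80/41; mL=-5880/2173, mR=480/2173; mL+mR=-5400/2173 → advance -1; mR−mL=120/41 → turn +1·90°
n=1: pose=(-2,0,W); sL=160/221, sR=32/25; mL=-9072/5525, mR=1536/5525; mL+mR=-7536/5525 → advance -1; mR−mL=48/25 → turn +1·90°
n=2: pose=(-1,0,S); sL=40/49, sR=40/53; mL=-3020/2597, mR=-80/2597; mL+mR=-3100/2597 → advance -1; mR−mL=60/53 → turn +1·90°
n=3: pose=(-1,1,E); sL=160/81, sR=160/169; mL=-26480/13689, mR=-7040/13689; mL+mR=-33520/13689 → advance -1; mR−mL=240/169 → turn +1·90°
n=4: pose=(-2,1,N); sL=80/53, sR=80/41; mL=-5880/2173, mR=480/2173; mL+mR=-5400/2173 → advance -1; mR−mL=120/41 → turn +1·90°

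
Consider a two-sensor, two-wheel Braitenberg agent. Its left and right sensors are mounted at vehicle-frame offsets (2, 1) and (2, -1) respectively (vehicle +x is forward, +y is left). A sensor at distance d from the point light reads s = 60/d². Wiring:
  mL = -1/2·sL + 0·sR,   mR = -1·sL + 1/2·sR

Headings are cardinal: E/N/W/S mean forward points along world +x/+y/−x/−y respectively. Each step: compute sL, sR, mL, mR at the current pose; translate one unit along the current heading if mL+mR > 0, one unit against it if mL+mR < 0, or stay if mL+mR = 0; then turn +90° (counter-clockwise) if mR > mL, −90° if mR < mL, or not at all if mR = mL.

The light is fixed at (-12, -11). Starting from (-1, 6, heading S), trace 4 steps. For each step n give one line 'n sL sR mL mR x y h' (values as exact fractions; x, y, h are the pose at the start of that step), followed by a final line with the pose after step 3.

n=0: pose=(-1,6,S); sL=20/123, sR=12/65; mL=-10/123, mR=-562/7995; mL+mR=-404/2665 → advance -1; mR−mL=88/7995 → turn +1·90°
n=1: pose=(-1,7,E); sL=6/53, sR=30/229; mL=-3/53, mR=-579/12137; mL+mR=-1266/12137 → advance -1; mR−mL=108/12137 → turn +1·90°
n=2: pose=(-2,7,N); sL=60/481, sR=60/521; mL=-30/481, mR=-16830/250601; mL+mR=-32460/250601 → advance -1; mR−mL=-1200/250601 → turn -1·90°
n=3: pose=(-2,6,E); sL=5/39, sR=3/20; mL=-5/78, mR=-83/1560; mL+mR=-61/520 → advance -1; mR−mL=17/1560 → turn +1·90°

0 20/123 12/65 -10/123 -562/7995 -1 6 S
1 6/53 30/229 -3/53 -579/12137 -1 7 E
2 60/481 60/521 -30/481 -16830/250601 -2 7 N
3 5/39 3/20 -5/78 -83/1560 -2 6 E
final -3 6 N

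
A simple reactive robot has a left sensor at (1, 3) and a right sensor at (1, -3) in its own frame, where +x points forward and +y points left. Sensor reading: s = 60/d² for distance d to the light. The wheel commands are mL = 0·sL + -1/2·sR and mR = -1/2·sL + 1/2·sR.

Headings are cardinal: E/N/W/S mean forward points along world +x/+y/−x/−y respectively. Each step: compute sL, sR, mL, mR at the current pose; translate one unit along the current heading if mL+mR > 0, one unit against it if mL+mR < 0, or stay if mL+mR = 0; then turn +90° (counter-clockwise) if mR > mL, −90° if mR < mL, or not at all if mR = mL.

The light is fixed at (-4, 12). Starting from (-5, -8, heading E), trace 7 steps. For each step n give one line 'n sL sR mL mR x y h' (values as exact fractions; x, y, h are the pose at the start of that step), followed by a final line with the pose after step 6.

0 60/289 60/529 -30/529 -7200/152881 -5 -8 E
1 30/193 30/181 -15/181 180/34933 -6 -8 N
2 4/39 20/111 -10/111 56/1443 -6 -9 W
3 15/122 3/25 -3/50 -9/6100 -5 -9 S
4 60/289 60/529 -30/529 -7200/152881 -5 -8 E
5 30/193 30/181 -15/181 180/34933 -6 -8 N
6 4/39 20/111 -10/111 56/1443 -6 -9 W
final -5 -9 S

n=0: pose=(-5,-8,E); sL=60/289, sR=60/529; mL=-30/529, mR=-7200/152881; mL+mR=-30/289 → advance -1; mR−mL=1470/152881 → turn +1·90°
n=1: pose=(-6,-8,N); sL=30/193, sR=30/181; mL=-15/181, mR=180/34933; mL+mR=-15/193 → advance -1; mR−mL=3075/34933 → turn +1·90°
n=2: pose=(-6,-9,W); sL=4/39, sR=20/111; mL=-10/111, mR=56/1443; mL+mR=-2/39 → advance -1; mR−mL=62/481 → turn +1·90°
n=3: pose=(-5,-9,S); sL=15/122, sR=3/25; mL=-3/50, mR=-9/6100; mL+mR=-15/244 → advance -1; mR−mL=357/6100 → turn +1·90°
n=4: pose=(-5,-8,E); sL=60/289, sR=60/529; mL=-30/529, mR=-7200/152881; mL+mR=-30/289 → advance -1; mR−mL=1470/152881 → turn +1·90°
n=5: pose=(-6,-8,N); sL=30/193, sR=30/181; mL=-15/181, mR=180/34933; mL+mR=-15/193 → advance -1; mR−mL=3075/34933 → turn +1·90°
n=6: pose=(-6,-9,W); sL=4/39, sR=20/111; mL=-10/111, mR=56/1443; mL+mR=-2/39 → advance -1; mR−mL=62/481 → turn +1·90°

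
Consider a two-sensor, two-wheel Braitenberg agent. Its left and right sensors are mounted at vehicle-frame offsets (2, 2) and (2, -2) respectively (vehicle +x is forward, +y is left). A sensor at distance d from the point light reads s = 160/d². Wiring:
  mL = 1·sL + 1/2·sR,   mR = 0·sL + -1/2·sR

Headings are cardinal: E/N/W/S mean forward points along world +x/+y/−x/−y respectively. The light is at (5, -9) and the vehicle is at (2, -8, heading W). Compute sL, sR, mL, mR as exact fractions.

80/13 80/17 1880/221 -40/17

left sensor world pos  = (0, -10); dL² = 26
right sensor world pos = (0, -6); dR² = 34
sL = 160/26 = 80/13
sR = 160/34 = 80/17
mL = 1·sL + 1/2·sR = 1880/221
mR = 0·sL + -1/2·sR = -40/17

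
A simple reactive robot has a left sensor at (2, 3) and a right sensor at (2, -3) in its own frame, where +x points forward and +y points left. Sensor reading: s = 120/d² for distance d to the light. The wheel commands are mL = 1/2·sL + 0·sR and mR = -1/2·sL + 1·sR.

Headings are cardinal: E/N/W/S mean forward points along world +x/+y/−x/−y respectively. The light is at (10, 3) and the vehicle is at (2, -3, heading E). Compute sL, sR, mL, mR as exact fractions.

8/3 40/39 4/3 -4/13

left sensor world pos  = (4, 0); dL² = 45
right sensor world pos = (4, -6); dR² = 117
sL = 120/45 = 8/3
sR = 120/117 = 40/39
mL = 1/2·sL + 0·sR = 4/3
mR = -1/2·sL + 1·sR = -4/13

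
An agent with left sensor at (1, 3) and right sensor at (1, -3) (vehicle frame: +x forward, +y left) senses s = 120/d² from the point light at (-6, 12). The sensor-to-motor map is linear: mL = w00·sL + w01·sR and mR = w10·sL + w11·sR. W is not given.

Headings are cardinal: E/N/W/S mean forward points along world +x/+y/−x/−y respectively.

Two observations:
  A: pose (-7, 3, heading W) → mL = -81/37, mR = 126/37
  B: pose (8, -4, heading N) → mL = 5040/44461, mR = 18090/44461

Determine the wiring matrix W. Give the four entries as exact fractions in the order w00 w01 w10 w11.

obs A: pose=(-7,3,W) → sL=30/37, sR=3, mL=-81/37, mR=126/37
obs B: pose=(8,-4,N) → sL=60/173, sR=60/257, mL=5040/44461, mR=18090/44461
sensor matrix S = [[30/37, 3], [60/173, 60/257]]; det S = -1400220/1645057
solve [mL_A; mL_B] = S·[w00; w01] and [mR_A; mR_B] = S·[w10; w11]:
  w00 = 1, w01 = -1, w10 = 1/2, w11 = 1

1 -1 1/2 1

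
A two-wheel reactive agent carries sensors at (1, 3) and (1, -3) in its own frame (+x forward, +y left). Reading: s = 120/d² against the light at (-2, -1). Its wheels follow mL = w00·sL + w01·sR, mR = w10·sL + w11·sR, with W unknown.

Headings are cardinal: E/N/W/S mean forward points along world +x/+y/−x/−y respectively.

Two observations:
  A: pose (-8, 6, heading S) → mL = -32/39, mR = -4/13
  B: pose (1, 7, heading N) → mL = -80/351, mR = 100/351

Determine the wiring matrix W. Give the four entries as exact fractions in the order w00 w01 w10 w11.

obs A: pose=(-8,6,S) → sL=8/3, sR=40/39, mL=-32/39, mR=-4/13
obs B: pose=(1,7,N) → sL=40/27, sR=40/39, mL=-80/351, mR=100/351
sensor matrix S = [[8/3, 40/39], [40/27, 40/39]]; det S = 1280/1053
solve [mL_A; mL_B] = S·[w00; w01] and [mR_A; mR_B] = S·[w10; w11]:
  w00 = -1/2, w01 = 1/2, w10 = -1/2, w11 = 1

-1/2 1/2 -1/2 1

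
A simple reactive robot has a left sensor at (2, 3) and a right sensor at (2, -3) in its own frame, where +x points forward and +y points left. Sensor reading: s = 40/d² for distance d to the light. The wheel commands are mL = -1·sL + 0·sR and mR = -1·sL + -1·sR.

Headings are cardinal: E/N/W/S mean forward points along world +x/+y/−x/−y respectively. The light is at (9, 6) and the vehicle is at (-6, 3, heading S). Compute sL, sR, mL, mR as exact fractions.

left sensor world pos  = (-3, 1); dL² = 169
right sensor world pos = (-9, 1); dR² = 349
sL = 40/169 = 40/169
sR = 40/349 = 40/349
mL = -1·sL + 0·sR = -40/169
mR = -1·sL + -1·sR = -20720/58981

40/169 40/349 -40/169 -20720/58981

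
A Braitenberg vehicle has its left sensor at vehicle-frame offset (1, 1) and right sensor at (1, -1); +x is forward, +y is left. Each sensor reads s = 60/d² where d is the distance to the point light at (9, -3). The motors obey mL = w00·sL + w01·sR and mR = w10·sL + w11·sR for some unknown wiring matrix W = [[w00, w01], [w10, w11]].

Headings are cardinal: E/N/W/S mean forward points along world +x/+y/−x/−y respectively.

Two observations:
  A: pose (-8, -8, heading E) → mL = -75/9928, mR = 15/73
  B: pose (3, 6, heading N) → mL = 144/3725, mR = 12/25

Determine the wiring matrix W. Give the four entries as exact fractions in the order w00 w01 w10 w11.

obs A: pose=(-8,-8,E) → sL=15/68, sR=15/73, mL=-75/9928, mR=15/73
obs B: pose=(3,6,N) → sL=60/149, sR=12/25, mL=144/3725, mR=12/25
sensor matrix S = [[15/68, 15/73], [60/149, 12/25]]; det S = 21393/924545
solve [mL_A; mL_B] = S·[w00; w01] and [mR_A; mR_B] = S·[w10; w11]:
  w00 = -1/2, w01 = 1/2, w10 = 0, w11 = 1

-1/2 1/2 0 1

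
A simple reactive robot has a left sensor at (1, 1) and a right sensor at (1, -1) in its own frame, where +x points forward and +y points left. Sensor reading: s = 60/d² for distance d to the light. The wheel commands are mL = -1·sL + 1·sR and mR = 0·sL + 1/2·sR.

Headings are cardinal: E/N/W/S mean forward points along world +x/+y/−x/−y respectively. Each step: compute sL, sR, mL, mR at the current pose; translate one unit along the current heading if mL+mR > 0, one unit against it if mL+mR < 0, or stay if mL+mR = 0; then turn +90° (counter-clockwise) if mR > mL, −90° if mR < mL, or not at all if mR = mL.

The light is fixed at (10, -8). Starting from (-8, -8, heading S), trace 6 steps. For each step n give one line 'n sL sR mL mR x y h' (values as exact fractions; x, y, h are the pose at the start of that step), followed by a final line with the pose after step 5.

n=0: pose=(-8,-8,S); sL=6/29, sR=30/181; mL=-216/5249, mR=15/181; mL+mR=219/5249 → advance +1; mR−mL=651/5249 → turn +1·90°
n=1: pose=(-8,-9,E); sL=60/289, sR=60/293; mL=-240/84677, mR=30/293; mL+mR=8430/84677 → advance +1; mR−mL=8910/84677 → turn +1·90°
n=2: pose=(-7,-9,N); sL=5/27, sR=15/64; mL=85/1728, mR=15/128; mL+mR=575/3456 → advance +1; mR−mL=235/3456 → turn +1·90°
n=3: pose=(-7,-8,W); sL=12/65, sR=12/65; mL=0, mR=6/65; mL+mR=6/65 → advance +1; mR−mL=6/65 → turn +1·90°
n=4: pose=(-8,-8,S); sL=6/29, sR=30/181; mL=-216/5249, mR=15/181; mL+mR=219/5249 → advance +1; mR−mL=651/5249 → turn +1·90°
n=5: pose=(-8,-9,E); sL=60/289, sR=60/293; mL=-240/84677, mR=30/293; mL+mR=8430/84677 → advance +1; mR−mL=8910/84677 → turn +1·90°

0 6/29 30/181 -216/5249 15/181 -8 -8 S
1 60/289 60/293 -240/84677 30/293 -8 -9 E
2 5/27 15/64 85/1728 15/128 -7 -9 N
3 12/65 12/65 0 6/65 -7 -8 W
4 6/29 30/181 -216/5249 15/181 -8 -8 S
5 60/289 60/293 -240/84677 30/293 -8 -9 E
final -7 -9 N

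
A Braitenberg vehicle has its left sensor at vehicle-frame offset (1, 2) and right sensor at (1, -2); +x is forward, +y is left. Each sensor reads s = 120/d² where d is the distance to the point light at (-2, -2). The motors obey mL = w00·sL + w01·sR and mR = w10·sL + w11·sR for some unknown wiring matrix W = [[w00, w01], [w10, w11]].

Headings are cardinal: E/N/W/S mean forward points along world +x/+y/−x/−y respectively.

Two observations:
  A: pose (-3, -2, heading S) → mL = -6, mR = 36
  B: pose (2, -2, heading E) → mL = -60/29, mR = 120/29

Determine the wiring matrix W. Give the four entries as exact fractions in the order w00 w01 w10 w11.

0 -1/2 1/2 1/2

obs A: pose=(-3,-2,S) → sL=60, sR=12, mL=-6, mR=36
obs B: pose=(2,-2,E) → sL=120/29, sR=120/29, mL=-60/29, mR=120/29
sensor matrix S = [[60, 12], [120/29, 120/29]]; det S = 5760/29
solve [mL_A; mL_B] = S·[w00; w01] and [mR_A; mR_B] = S·[w10; w11]:
  w00 = 0, w01 = -1/2, w10 = 1/2, w11 = 1/2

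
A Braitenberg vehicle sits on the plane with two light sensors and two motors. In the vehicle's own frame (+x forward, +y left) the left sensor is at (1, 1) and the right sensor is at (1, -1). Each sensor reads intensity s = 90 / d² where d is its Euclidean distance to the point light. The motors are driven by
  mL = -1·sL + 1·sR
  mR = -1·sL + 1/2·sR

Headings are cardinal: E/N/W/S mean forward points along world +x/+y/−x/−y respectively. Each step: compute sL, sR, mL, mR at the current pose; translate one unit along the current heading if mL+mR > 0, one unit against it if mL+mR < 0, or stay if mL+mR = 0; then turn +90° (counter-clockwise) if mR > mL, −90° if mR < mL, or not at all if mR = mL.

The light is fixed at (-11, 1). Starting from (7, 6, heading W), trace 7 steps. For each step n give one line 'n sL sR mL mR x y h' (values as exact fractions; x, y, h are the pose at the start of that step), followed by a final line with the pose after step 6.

0 18/61 18/65 -72/3965 -621/3965 7 6 W
1 1/4 45/218 -19/436 -16/109 8 6 N
2 18/85 90/409 288/34765 -3537/34765 8 5 E
3 9/37 45/149 324/5513 -1017/11026 7 5 S
4 18/61 18/65 -72/3965 -621/3965 7 6 W
5 1/4 45/218 -19/436 -16/109 8 6 N
6 18/85 90/409 288/34765 -3537/34765 8 5 E
final 7 5 S

n=0: pose=(7,6,W); sL=18/61, sR=18/65; mL=-72/3965, mR=-621/3965; mL+mR=-693/3965 → advance -1; mR−mL=-9/65 → turn -1·90°
n=1: pose=(8,6,N); sL=1/4, sR=45/218; mL=-19/436, mR=-16/109; mL+mR=-83/436 → advance -1; mR−mL=-45/436 → turn -1·90°
n=2: pose=(8,5,E); sL=18/85, sR=90/409; mL=288/34765, mR=-3537/34765; mL+mR=-3249/34765 → advance -1; mR−mL=-45/409 → turn -1·90°
n=3: pose=(7,5,S); sL=9/37, sR=45/149; mL=324/5513, mR=-1017/11026; mL+mR=-369/11026 → advance -1; mR−mL=-45/298 → turn -1·90°
n=4: pose=(7,6,W); sL=18/61, sR=18/65; mL=-72/3965, mR=-621/3965; mL+mR=-693/3965 → advance -1; mR−mL=-9/65 → turn -1·90°
n=5: pose=(8,6,N); sL=1/4, sR=45/218; mL=-19/436, mR=-16/109; mL+mR=-83/436 → advance -1; mR−mL=-45/436 → turn -1·90°
n=6: pose=(8,5,E); sL=18/85, sR=90/409; mL=288/34765, mR=-3537/34765; mL+mR=-3249/34765 → advance -1; mR−mL=-45/409 → turn -1·90°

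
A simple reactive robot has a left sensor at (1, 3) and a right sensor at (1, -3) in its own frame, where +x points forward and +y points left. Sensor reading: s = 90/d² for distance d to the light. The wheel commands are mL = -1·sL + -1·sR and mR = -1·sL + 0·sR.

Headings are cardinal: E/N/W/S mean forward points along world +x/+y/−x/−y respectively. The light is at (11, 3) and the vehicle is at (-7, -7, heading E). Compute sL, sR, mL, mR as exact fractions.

left sensor world pos  = (-6, -4); dL² = 338
right sensor world pos = (-6, -10); dR² = 458
sL = 90/338 = 45/169
sR = 90/458 = 45/229
mL = -1·sL + -1·sR = -17910/38701
mR = -1·sL + 0·sR = -45/169

45/169 45/229 -17910/38701 -45/169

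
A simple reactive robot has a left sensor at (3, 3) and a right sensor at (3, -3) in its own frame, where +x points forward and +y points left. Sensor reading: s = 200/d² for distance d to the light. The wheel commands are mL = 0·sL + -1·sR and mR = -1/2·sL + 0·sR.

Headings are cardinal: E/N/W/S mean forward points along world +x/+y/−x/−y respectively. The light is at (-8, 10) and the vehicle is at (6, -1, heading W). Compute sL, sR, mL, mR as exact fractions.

left sensor world pos  = (3, -4); dL² = 317
right sensor world pos = (3, 2); dR² = 185
sL = 200/317 = 200/317
sR = 200/185 = 40/37
mL = 0·sL + -1·sR = -40/37
mR = -1/2·sL + 0·sR = -100/317

200/317 40/37 -40/37 -100/317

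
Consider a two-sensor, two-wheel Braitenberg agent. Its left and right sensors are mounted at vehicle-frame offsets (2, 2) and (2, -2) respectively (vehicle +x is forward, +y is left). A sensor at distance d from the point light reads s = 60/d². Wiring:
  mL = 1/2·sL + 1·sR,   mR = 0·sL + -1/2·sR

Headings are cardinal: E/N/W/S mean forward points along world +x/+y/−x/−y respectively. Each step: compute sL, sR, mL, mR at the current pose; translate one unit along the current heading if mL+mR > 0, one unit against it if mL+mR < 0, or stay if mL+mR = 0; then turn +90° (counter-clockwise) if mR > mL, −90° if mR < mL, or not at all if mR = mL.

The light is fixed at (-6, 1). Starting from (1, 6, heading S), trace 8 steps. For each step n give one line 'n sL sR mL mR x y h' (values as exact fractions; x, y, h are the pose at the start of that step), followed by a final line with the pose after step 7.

0 2/3 30/17 107/51 -15/17 1 6 S
1 60/29 60/61 3570/1769 -30/61 1 5 W
2 15/13 3/5 153/130 -3/10 0 5 N
3 60/113 60/73 8970/8249 -30/73 0 6 E
4 2/3 30/17 107/51 -15/17 1 6 S
5 60/29 60/61 3570/1769 -30/61 1 5 W
6 15/13 3/5 153/130 -3/10 0 5 N
7 60/113 60/73 8970/8249 -30/73 0 6 E
final 1 6 S

n=0: pose=(1,6,S); sL=2/3, sR=30/17; mL=107/51, mR=-15/17; mL+mR=62/51 → advance +1; mR−mL=-152/51 → turn -1·90°
n=1: pose=(1,5,W); sL=60/29, sR=60/61; mL=3570/1769, mR=-30/61; mL+mR=2700/1769 → advance +1; mR−mL=-4440/1769 → turn -1·90°
n=2: pose=(0,5,N); sL=15/13, sR=3/5; mL=153/130, mR=-3/10; mL+mR=57/65 → advance +1; mR−mL=-96/65 → turn -1·90°
n=3: pose=(0,6,E); sL=60/113, sR=60/73; mL=8970/8249, mR=-30/73; mL+mR=5580/8249 → advance +1; mR−mL=-12360/8249 → turn -1·90°
n=4: pose=(1,6,S); sL=2/3, sR=30/17; mL=107/51, mR=-15/17; mL+mR=62/51 → advance +1; mR−mL=-152/51 → turn -1·90°
n=5: pose=(1,5,W); sL=60/29, sR=60/61; mL=3570/1769, mR=-30/61; mL+mR=2700/1769 → advance +1; mR−mL=-4440/1769 → turn -1·90°
n=6: pose=(0,5,N); sL=15/13, sR=3/5; mL=153/130, mR=-3/10; mL+mR=57/65 → advance +1; mR−mL=-96/65 → turn -1·90°
n=7: pose=(0,6,E); sL=60/113, sR=60/73; mL=8970/8249, mR=-30/73; mL+mR=5580/8249 → advance +1; mR−mL=-12360/8249 → turn -1·90°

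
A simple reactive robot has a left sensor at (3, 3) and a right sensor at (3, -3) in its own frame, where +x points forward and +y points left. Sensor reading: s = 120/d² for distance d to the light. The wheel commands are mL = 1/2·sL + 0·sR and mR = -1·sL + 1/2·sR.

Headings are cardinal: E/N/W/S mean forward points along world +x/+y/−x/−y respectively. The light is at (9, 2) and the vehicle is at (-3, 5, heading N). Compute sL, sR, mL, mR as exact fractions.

40/87 40/39 20/87 20/377

left sensor world pos  = (-6, 8); dL² = 261
right sensor world pos = (0, 8); dR² = 117
sL = 120/261 = 40/87
sR = 120/117 = 40/39
mL = 1/2·sL + 0·sR = 20/87
mR = -1·sL + 1/2·sR = 20/377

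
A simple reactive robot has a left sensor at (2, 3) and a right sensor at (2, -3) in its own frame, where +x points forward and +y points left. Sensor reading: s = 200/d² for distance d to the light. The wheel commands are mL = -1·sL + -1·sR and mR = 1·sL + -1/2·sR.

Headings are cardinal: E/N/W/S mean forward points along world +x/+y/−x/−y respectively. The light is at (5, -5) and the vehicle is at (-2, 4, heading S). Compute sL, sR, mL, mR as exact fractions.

left sensor world pos  = (1, 2); dL² = 65
right sensor world pos = (-5, 2); dR² = 149
sL = 200/65 = 40/13
sR = 200/149 = 200/149
mL = -1·sL + -1·sR = -8560/1937
mR = 1·sL + -1/2·sR = 4660/1937

40/13 200/149 -8560/1937 4660/1937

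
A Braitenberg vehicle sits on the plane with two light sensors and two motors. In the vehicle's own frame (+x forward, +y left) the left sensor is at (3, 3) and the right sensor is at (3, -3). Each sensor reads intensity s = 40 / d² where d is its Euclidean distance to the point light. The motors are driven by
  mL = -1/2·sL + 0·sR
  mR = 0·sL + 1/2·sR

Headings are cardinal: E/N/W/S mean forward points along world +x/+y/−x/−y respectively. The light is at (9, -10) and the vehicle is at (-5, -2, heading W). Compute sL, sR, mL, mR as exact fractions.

left sensor world pos  = (-8, -5); dL² = 314
right sensor world pos = (-8, 1); dR² = 410
sL = 40/314 = 20/157
sR = 40/410 = 4/41
mL = -1/2·sL + 0·sR = -10/157
mR = 0·sL + 1/2·sR = 2/41

20/157 4/41 -10/157 2/41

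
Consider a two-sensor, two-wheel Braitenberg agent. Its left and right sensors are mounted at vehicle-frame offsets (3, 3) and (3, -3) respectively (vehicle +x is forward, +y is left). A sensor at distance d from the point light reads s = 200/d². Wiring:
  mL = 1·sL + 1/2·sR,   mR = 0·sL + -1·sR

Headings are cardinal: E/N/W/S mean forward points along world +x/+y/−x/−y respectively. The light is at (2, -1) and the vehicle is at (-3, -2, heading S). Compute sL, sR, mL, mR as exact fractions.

left sensor world pos  = (0, -5); dL² = 20
right sensor world pos = (-6, -5); dR² = 80
sL = 200/20 = 10
sR = 200/80 = 5/2
mL = 1·sL + 1/2·sR = 45/4
mR = 0·sL + -1·sR = -5/2

10 5/2 45/4 -5/2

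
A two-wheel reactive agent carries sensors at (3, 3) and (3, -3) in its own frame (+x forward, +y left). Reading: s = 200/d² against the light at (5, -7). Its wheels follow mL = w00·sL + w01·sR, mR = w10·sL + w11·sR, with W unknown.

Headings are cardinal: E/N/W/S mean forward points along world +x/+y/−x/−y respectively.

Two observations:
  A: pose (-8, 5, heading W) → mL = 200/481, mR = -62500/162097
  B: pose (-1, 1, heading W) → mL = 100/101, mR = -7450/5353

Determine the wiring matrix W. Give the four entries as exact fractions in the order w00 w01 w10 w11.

0 1 -1 1/2

obs A: pose=(-8,5,W) → sL=200/337, sR=200/481, mL=200/481, mR=-62500/162097
obs B: pose=(-1,1,W) → sL=100/53, sR=100/101, mL=100/101, mR=-7450/5353
sensor matrix S = [[200/337, 200/481], [100/53, 100/101]]; det S = -170880000/867705241
solve [mL_A; mL_B] = S·[w00; w01] and [mR_A; mR_B] = S·[w10; w11]:
  w00 = 0, w01 = 1, w10 = -1, w11 = 1/2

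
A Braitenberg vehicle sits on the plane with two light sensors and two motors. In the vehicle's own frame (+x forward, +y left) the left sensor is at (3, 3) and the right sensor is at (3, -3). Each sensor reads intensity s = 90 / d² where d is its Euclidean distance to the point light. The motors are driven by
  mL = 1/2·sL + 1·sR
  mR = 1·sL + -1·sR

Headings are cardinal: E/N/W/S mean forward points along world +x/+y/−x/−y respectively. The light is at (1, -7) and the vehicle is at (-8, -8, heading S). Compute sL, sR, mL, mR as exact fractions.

left sensor world pos  = (-5, -11); dL² = 52
right sensor world pos = (-11, -11); dR² = 160
sL = 90/52 = 45/26
sR = 90/160 = 9/16
mL = 1/2·sL + 1·sR = 297/208
mR = 1·sL + -1·sR = 243/208

45/26 9/16 297/208 243/208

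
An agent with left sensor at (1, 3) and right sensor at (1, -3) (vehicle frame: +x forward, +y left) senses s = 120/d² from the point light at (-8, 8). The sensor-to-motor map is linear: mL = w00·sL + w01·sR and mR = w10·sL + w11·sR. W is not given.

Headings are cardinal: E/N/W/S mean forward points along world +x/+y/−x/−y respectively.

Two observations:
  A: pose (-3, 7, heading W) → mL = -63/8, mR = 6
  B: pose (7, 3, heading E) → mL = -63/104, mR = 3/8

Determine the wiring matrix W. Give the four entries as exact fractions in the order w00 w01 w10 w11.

-1/2 -1 0 1

obs A: pose=(-3,7,W) → sL=15/4, sR=6, mL=-63/8, mR=6
obs B: pose=(7,3,E) → sL=6/13, sR=3/8, mL=-63/104, mR=3/8
sensor matrix S = [[15/4, 6], [6/13, 3/8]]; det S = -567/416
solve [mL_A; mL_B] = S·[w00; w01] and [mR_A; mR_B] = S·[w10; w11]:
  w00 = -1/2, w01 = -1, w10 = 0, w11 = 1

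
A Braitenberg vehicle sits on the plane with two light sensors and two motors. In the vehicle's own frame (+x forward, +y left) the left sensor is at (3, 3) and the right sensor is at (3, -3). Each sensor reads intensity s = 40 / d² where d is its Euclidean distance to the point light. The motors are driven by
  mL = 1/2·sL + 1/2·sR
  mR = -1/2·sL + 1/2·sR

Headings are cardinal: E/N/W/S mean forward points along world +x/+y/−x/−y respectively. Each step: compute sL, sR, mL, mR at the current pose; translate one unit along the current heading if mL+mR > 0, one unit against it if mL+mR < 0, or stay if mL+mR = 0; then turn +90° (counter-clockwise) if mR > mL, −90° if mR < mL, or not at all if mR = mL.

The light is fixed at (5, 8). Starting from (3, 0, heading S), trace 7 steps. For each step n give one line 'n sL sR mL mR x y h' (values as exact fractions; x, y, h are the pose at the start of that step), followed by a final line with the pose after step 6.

n=0: pose=(3,0,S); sL=20/61, sR=20/73; mL=1340/4453, mR=-120/4453; mL+mR=20/73 → advance +1; mR−mL=-20/61 → turn -1·90°
n=1: pose=(3,-1,W); sL=40/169, sR=40/61; mL=4600/10309, mR=2160/10309; mL+mR=40/61 → advance +1; mR−mL=-40/169 → turn -1·90°
n=2: pose=(2,-1,N); sL=5/9, sR=10/9; mL=5/6, mR=5/18; mL+mR=10/9 → advance +1; mR−mL=-5/9 → turn -1·90°
n=3: pose=(2,0,E); sL=8/5, sR=40/121; mL=584/605, mR=-384/605; mL+mR=40/121 → advance +1; mR−mL=-8/5 → turn -1·90°
n=4: pose=(3,0,S); sL=20/61, sR=20/73; mL=1340/4453, mR=-120/4453; mL+mR=20/73 → advance +1; mR−mL=-20/61 → turn -1·90°
n=5: pose=(3,-1,W); sL=40/169, sR=40/61; mL=4600/10309, mR=2160/10309; mL+mR=40/61 → advance +1; mR−mL=-40/169 → turn -1·90°
n=6: pose=(2,-1,N); sL=5/9, sR=10/9; mL=5/6, mR=5/18; mL+mR=10/9 → advance +1; mR−mL=-5/9 → turn -1·90°

0 20/61 20/73 1340/4453 -120/4453 3 0 S
1 40/169 40/61 4600/10309 2160/10309 3 -1 W
2 5/9 10/9 5/6 5/18 2 -1 N
3 8/5 40/121 584/605 -384/605 2 0 E
4 20/61 20/73 1340/4453 -120/4453 3 0 S
5 40/169 40/61 4600/10309 2160/10309 3 -1 W
6 5/9 10/9 5/6 5/18 2 -1 N
final 2 0 E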